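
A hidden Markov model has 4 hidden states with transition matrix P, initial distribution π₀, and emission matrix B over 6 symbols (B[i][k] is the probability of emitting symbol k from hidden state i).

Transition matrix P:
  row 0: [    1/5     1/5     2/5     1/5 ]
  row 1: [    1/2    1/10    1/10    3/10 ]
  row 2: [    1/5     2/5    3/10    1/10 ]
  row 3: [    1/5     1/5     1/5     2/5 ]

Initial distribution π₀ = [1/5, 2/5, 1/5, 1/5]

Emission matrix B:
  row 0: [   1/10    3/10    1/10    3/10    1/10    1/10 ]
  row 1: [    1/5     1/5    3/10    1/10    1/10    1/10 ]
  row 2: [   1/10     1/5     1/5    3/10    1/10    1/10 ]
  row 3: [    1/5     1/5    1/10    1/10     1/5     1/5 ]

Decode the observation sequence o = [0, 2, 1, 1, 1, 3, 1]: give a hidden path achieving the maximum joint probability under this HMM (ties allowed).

t=0: δ = [2.000e-02, 8.000e-02, 2.000e-02, 4.000e-02]  (obs o_0=0)
t=1: δ = [4.000e-03, 2.400e-03, 1.600e-03, 2.400e-03]  ψ = [1, 1, 0, 1]  (obs o_1=2)
t=2: δ = [3.600e-04, 1.600e-04, 3.200e-04, 1.920e-04]  ψ = [1, 0, 0, 3]  (obs o_2=1)
t=3: δ = [2.400e-05, 2.560e-05, 2.880e-05, 1.536e-05]  ψ = [1, 2, 0, 3]  (obs o_3=1)
t=4: δ = [3.840e-06, 2.304e-06, 1.920e-06, 1.536e-06]  ψ = [1, 2, 0, 1]  (obs o_4=1)
t=5: δ = [3.456e-07, 7.680e-08, 4.608e-07, 7.680e-08]  ψ = [1, 0, 0, 0]  (obs o_5=3)
t=6: δ = [2.765e-08, 3.686e-08, 2.765e-08, 1.382e-08]  ψ = [2, 2, 0, 0]  (obs o_6=1)
backtrack: best end state = 1; path = [1, 0, 2, 1, 0, 2, 1]

path = [1, 0, 2, 1, 0, 2, 1]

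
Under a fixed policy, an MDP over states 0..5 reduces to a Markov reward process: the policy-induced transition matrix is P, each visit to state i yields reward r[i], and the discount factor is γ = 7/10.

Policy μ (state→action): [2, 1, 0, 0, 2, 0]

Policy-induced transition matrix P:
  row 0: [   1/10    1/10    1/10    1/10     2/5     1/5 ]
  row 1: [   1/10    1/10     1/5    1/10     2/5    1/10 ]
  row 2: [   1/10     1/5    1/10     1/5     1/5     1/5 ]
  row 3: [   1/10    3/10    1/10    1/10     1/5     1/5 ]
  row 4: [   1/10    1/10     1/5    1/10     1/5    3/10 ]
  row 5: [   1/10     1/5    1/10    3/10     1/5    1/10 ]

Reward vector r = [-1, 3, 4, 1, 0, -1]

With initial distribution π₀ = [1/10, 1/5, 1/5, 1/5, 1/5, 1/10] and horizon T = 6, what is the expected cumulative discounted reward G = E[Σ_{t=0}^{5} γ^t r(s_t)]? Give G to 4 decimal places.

G = 3.1839

t=0: π = [0.1000, 0.2000, 0.2000, 0.2000, 0.2000, 0.1000], E[r] = 1.4000, γ^t·E[r] = 1.400000, running G = 1.400000
t=1: π = [0.1000, 0.1700, 0.1400, 0.1400, 0.2600, 0.1900], E[r] = 0.9200, γ^t·E[r] = 0.644000, running G = 2.044000
t=2: π = [0.1000, 0.1610, 0.1430, 0.1520, 0.2540, 0.1900], E[r] = 0.9170, γ^t·E[r] = 0.449330, running G = 2.493330
t=3: π = [0.1000, 0.1637, 0.1415, 0.1523, 0.2522, 0.1903], E[r] = 0.9191, γ^t·E[r] = 0.315251, running G = 2.808581
t=4: π = [0.1000, 0.1636, 0.1416, 0.1522, 0.2527, 0.1898], E[r] = 0.9197, γ^t·E[r] = 0.220813, running G = 3.029394
t=5: π = [0.1000, 0.1636, 0.1416, 0.1521, 0.2527, 0.1899], E[r] = 0.9195, γ^t·E[r] = 0.154540, running G = 3.183934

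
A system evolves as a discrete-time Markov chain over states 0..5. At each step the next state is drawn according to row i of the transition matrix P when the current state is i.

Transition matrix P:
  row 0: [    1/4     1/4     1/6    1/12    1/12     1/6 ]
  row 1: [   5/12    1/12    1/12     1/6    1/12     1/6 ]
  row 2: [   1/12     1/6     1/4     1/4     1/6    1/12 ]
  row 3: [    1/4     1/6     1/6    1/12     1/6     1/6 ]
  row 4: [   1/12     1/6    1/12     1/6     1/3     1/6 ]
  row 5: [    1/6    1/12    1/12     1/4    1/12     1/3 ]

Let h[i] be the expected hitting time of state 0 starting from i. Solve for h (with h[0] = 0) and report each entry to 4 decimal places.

h = [0.0000, 3.9552, 5.6732, 4.8310, 5.7130, 5.2293]

First-step conditioning: h[0] = 0; for i ≠ 0, h[i] = 1 + Σ_k P[i][k]·h[k].
  h[1] = 1 + 1/12·h[1] + 1/12·h[2] + 1/6·h[3] + 1/12·h[4] + 1/6·h[5]
  h[2] = 1 + 1/6·h[1] + 1/4·h[2] + 1/4·h[3] + 1/6·h[4] + 1/12·h[5]
  h[3] = 1 + 1/6·h[1] + 1/6·h[2] + 1/12·h[3] + 1/6·h[4] + 1/6·h[5]
  h[4] = 1 + 1/6·h[1] + 1/12·h[2] + 1/6·h[3] + 1/3·h[4] + 1/6·h[5]
  h[5] = 1 + 1/12·h[1] + 1/12·h[2] + 1/4·h[3] + 1/12·h[4] + 1/3·h[5]
Solving the 5×5 linear system over states ≠ 0 gives exactly h = [0, 34857/8813, 49998/8813, 42576/8813, 50349/8813, 46086/8813] (h[0] = 0 is the target).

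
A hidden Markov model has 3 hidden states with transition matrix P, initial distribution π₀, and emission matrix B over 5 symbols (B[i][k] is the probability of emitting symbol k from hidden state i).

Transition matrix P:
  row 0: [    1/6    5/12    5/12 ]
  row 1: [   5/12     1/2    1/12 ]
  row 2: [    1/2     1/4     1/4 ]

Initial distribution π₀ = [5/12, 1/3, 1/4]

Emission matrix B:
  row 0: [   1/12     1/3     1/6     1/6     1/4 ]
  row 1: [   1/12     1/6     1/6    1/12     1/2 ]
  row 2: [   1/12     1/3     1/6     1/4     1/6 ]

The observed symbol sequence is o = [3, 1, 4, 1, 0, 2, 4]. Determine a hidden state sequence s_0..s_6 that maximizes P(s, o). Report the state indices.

path = [2, 0, 1, 0, 1, 1, 1]

t=0: δ = [6.944e-02, 2.778e-02, 6.250e-02]  (obs o_0=3)
t=1: δ = [1.042e-02, 4.823e-03, 9.645e-03]  ψ = [2, 0, 0]  (obs o_1=1)
t=2: δ = [1.206e-03, 2.170e-03, 7.234e-04]  ψ = [2, 0, 0]  (obs o_2=4)
t=3: δ = [3.014e-04, 1.808e-04, 1.674e-04]  ψ = [1, 1, 0]  (obs o_3=1)
t=4: δ = [6.977e-06, 1.047e-05, 1.047e-05]  ψ = [2, 0, 0]  (obs o_4=0)
t=5: δ = [8.721e-07, 8.721e-07, 4.845e-07]  ψ = [2, 1, 0]  (obs o_5=2)
t=6: δ = [9.085e-08, 2.180e-07, 6.056e-08]  ψ = [1, 1, 0]  (obs o_6=4)
backtrack: best end state = 1; path = [2, 0, 1, 0, 1, 1, 1]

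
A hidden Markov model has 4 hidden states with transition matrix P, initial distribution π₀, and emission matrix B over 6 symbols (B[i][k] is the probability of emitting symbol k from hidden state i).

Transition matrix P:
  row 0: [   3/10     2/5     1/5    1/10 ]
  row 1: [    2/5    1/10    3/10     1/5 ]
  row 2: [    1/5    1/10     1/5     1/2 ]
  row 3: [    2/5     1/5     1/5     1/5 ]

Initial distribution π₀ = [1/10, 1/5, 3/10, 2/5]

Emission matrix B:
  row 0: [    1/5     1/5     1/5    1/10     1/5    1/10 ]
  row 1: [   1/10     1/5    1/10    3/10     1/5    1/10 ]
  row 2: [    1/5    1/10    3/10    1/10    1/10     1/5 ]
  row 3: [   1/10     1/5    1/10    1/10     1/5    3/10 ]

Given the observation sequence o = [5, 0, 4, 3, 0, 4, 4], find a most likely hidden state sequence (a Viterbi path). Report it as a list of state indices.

path = [3, 0, 0, 1, 0, 1, 0]

t=0: δ = [1.000e-02, 2.000e-02, 6.000e-02, 1.200e-01]  (obs o_0=5)
t=1: δ = [9.600e-03, 2.400e-03, 4.800e-03, 3.000e-03]  ψ = [3, 3, 3, 2]  (obs o_1=0)
t=2: δ = [5.760e-04, 7.680e-04, 1.920e-04, 4.800e-04]  ψ = [0, 0, 0, 2]  (obs o_2=4)
t=3: δ = [3.072e-05, 6.912e-05, 2.304e-05, 1.536e-05]  ψ = [1, 0, 1, 1]  (obs o_3=3)
t=4: δ = [5.530e-06, 1.229e-06, 4.147e-06, 1.382e-06]  ψ = [1, 0, 1, 1]  (obs o_4=0)
t=5: δ = [3.318e-07, 4.424e-07, 1.106e-07, 4.147e-07]  ψ = [0, 0, 0, 2]  (obs o_5=4)
t=6: δ = [3.539e-08, 2.654e-08, 1.327e-08, 1.769e-08]  ψ = [1, 0, 1, 1]  (obs o_6=4)
backtrack: best end state = 0; path = [3, 0, 0, 1, 0, 1, 0]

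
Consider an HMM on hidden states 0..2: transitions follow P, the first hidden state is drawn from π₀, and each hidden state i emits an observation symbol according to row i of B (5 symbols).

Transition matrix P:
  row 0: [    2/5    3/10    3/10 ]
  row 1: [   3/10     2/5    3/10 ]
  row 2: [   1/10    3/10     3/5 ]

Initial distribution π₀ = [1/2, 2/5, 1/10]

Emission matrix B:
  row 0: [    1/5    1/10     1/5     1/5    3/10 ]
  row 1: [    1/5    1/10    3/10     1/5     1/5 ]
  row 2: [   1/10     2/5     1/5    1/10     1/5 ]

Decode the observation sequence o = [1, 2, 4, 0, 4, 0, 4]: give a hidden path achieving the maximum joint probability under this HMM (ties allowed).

t=0: δ = [5.000e-02, 4.000e-02, 4.000e-02]  (obs o_0=1)
t=1: δ = [4.000e-03, 4.800e-03, 4.800e-03]  ψ = [0, 1, 2]  (obs o_1=2)
t=2: δ = [4.800e-04, 3.840e-04, 5.760e-04]  ψ = [0, 1, 2]  (obs o_2=4)
t=3: δ = [3.840e-05, 3.456e-05, 3.456e-05]  ψ = [0, 2, 2]  (obs o_3=0)
t=4: δ = [4.608e-06, 2.765e-06, 4.147e-06]  ψ = [0, 1, 2]  (obs o_4=4)
t=5: δ = [3.686e-07, 2.765e-07, 2.488e-07]  ψ = [0, 0, 2]  (obs o_5=0)
t=6: δ = [4.424e-08, 2.212e-08, 2.986e-08]  ψ = [0, 0, 2]  (obs o_6=4)
backtrack: best end state = 0; path = [0, 0, 0, 0, 0, 0, 0]

path = [0, 0, 0, 0, 0, 0, 0]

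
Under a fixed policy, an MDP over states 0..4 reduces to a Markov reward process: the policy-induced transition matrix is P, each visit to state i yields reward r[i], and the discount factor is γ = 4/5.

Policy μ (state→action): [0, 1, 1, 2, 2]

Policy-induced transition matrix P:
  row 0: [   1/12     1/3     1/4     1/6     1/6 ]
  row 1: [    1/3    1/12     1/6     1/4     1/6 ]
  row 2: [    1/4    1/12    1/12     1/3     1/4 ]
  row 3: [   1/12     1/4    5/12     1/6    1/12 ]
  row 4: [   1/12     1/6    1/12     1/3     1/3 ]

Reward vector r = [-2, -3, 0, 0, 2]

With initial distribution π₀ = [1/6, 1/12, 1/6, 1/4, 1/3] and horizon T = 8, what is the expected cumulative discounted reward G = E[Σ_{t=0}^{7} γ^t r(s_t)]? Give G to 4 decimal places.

t=0: π = [0.1667, 0.0833, 0.1667, 0.2500, 0.3333], E[r] = 0.0833, γ^t·E[r] = 0.083333, running G = 0.083333
t=1: π = [0.1319, 0.1944, 0.2014, 0.2569, 0.2153], E[r] = -0.4167, γ^t·E[r] = -0.333333, running G = -0.250000
t=2: π = [0.1655, 0.1771, 0.2072, 0.2523, 0.1979], E[r] = -0.4664, γ^t·E[r] = -0.298519, running G = -0.548519
t=3: π = [0.1621, 0.1833, 0.2098, 0.2489, 0.1959], E[r] = -0.4823, γ^t·E[r] = -0.246914, running G = -0.795432
t=4: π = [0.1641, 0.1817, 0.2086, 0.2495, 0.1961], E[r] = -0.4812, γ^t·E[r] = -0.197083, running G = -0.992515
t=5: π = [0.1635, 0.1823, 0.2090, 0.2492, 0.1959], E[r] = -0.4821, γ^t·E[r] = -0.157959, running G = -1.150475
t=6: π = [0.1637, 0.1821, 0.2089, 0.2493, 0.1960], E[r] = -0.4818, γ^t·E[r] = -0.126299, running G = -1.276774
t=7: π = [0.1637, 0.1822, 0.2089, 0.2493, 0.1960], E[r] = -0.4819, γ^t·E[r] = -0.101060, running G = -1.377834

G = -1.3778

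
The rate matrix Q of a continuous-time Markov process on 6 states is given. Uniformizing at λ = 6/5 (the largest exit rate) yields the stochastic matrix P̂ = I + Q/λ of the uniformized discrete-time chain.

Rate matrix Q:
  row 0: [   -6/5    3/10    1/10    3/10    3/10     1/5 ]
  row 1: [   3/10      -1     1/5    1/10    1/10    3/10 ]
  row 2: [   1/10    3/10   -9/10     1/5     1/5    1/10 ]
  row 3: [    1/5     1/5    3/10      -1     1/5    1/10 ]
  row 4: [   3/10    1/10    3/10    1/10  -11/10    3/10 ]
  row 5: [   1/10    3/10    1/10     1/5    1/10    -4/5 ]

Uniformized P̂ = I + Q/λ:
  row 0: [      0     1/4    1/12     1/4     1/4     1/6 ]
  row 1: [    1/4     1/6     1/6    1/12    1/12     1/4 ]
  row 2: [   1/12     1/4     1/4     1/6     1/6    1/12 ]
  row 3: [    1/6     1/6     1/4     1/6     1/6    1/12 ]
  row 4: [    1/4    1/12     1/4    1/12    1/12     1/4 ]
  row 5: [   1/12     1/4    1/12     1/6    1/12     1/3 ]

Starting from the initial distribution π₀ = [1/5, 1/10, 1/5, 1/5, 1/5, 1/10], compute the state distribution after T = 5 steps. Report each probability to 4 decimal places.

π = [0.1396, 0.1986, 0.1768, 0.1506, 0.1339, 0.2004]

t=0: π = [0.2000, 0.1000, 0.2000, 0.2000, 0.2000, 0.1000]
t=1: π = [0.1333, 0.1917, 0.1917, 0.1583, 0.1500, 0.1750]
t=2: π = [0.1424, 0.1958, 0.1826, 0.1493, 0.1347, 0.1951]
t=3: π = [0.1390, 0.1988, 0.1774, 0.1510, 0.1347, 0.1991]
t=4: π = [0.1399, 0.1984, 0.1771, 0.1505, 0.1339, 0.2003]
t=5: π = [0.1396, 0.1986, 0.1768, 0.1506, 0.1339, 0.2004]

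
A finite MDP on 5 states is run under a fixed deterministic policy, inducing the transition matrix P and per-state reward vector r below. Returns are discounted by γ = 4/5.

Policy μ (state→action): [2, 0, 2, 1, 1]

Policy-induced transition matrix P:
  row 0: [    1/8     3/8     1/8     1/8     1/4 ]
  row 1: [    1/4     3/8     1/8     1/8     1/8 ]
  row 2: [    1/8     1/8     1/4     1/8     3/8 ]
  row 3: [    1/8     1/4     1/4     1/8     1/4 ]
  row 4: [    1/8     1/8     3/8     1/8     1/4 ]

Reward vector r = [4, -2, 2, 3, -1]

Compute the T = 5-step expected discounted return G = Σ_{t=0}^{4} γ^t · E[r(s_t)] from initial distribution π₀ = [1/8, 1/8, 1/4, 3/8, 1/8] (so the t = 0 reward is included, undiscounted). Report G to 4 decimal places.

G = 3.4394

t=0: π = [0.1250, 0.1250, 0.2500, 0.3750, 0.1250], E[r] = 1.7500, γ^t·E[r] = 1.750000, running G = 1.750000
t=1: π = [0.1406, 0.2344, 0.2344, 0.1250, 0.2656], E[r] = 0.6719, γ^t·E[r] = 0.537500, running G = 2.287500
t=2: π = [0.1543, 0.2344, 0.2363, 0.1250, 0.2500], E[r] = 0.7461, γ^t·E[r] = 0.477500, running G = 2.765000
t=3: π = [0.1543, 0.2378, 0.2327, 0.1250, 0.2502], E[r] = 0.7317, γ^t·E[r] = 0.374625, running G = 3.139625
t=4: π = [0.1547, 0.2386, 0.2323, 0.1250, 0.2494], E[r] = 0.7318, γ^t·E[r] = 0.299738, running G = 3.439363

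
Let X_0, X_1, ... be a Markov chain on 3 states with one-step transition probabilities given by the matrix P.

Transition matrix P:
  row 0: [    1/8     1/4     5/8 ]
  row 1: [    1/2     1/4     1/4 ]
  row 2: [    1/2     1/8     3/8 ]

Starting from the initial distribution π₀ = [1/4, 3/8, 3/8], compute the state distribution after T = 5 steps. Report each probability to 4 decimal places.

π = [0.3645, 0.1946, 0.4409]

t=0: π = [0.2500, 0.3750, 0.3750]
t=1: π = [0.4063, 0.2031, 0.3906]
t=2: π = [0.3477, 0.2012, 0.4512]
t=3: π = [0.3696, 0.1936, 0.4368]
t=4: π = [0.3614, 0.1954, 0.4432]
t=5: π = [0.3645, 0.1946, 0.4409]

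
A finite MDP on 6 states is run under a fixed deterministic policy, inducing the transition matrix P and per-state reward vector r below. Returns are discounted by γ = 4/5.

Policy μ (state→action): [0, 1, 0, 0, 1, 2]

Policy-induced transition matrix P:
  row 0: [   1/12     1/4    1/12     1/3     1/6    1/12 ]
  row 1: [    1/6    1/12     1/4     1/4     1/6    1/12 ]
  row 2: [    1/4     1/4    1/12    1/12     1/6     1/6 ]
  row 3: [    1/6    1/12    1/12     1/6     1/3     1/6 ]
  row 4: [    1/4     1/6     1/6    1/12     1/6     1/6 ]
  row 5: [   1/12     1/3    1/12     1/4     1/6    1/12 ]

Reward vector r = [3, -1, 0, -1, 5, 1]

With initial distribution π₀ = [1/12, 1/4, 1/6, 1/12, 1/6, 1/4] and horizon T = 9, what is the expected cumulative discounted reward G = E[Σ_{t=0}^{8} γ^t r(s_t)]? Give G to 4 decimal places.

t=0: π = [0.0833, 0.2500, 0.1667, 0.0833, 0.1667, 0.2500], E[r] = 1.0000, γ^t·E[r] = 1.000000, running G = 1.000000
t=1: π = [0.1667, 0.2014, 0.1389, 0.1944, 0.1806, 0.1181], E[r] = 1.1250, γ^t·E[r] = 0.900000, running G = 1.900000
t=2: π = [0.1696, 0.1788, 0.1319, 0.1944, 0.1991, 0.1262], E[r] = 1.2569, γ^t·E[r] = 0.804444, running G = 2.704444
t=3: π = [0.1696, 0.1817, 0.1297, 0.1928, 0.1991, 0.1271], E[r] = 1.2568, γ^t·E[r] = 0.643506, running G = 3.347951
t=4: π = [0.1693, 0.1816, 0.1302, 0.1933, 0.1988, 0.1268], E[r] = 1.2539, γ^t·E[r] = 0.513603, running G = 3.861554
t=5: π = [0.1694, 0.1815, 0.1302, 0.1932, 0.1989, 0.1269], E[r] = 1.2548, γ^t·E[r] = 0.411163, running G = 4.272717
t=6: π = [0.1694, 0.1815, 0.1302, 0.1932, 0.1989, 0.1269], E[r] = 1.2546, γ^t·E[r] = 0.328893, running G = 4.601610
t=7: π = [0.1694, 0.1815, 0.1302, 0.1932, 0.1989, 0.1269], E[r] = 1.2546, γ^t·E[r] = 0.263116, running G = 4.864726
t=8: π = [0.1694, 0.1815, 0.1302, 0.1932, 0.1989, 0.1269], E[r] = 1.2546, γ^t·E[r] = 0.210493, running G = 5.075219

G = 5.0752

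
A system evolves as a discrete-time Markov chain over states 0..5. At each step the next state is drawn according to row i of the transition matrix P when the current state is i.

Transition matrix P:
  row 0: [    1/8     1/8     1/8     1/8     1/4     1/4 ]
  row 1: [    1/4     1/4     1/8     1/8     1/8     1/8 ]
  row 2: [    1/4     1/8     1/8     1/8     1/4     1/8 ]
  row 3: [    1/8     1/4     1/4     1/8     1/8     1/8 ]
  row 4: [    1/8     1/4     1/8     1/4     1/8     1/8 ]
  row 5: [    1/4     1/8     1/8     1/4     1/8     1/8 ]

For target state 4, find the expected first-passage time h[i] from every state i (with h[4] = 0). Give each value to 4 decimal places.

First-step conditioning: h[4] = 0; for i ≠ 4, h[i] = 1 + Σ_k P[i][k]·h[k].
  h[0] = 1 + 1/8·h[0] + 1/8·h[1] + 1/8·h[2] + 1/8·h[3] + 1/4·h[5]
  h[1] = 1 + 1/4·h[0] + 1/4·h[1] + 1/8·h[2] + 1/8·h[3] + 1/8·h[5]
  h[2] = 1 + 1/4·h[0] + 1/8·h[1] + 1/8·h[2] + 1/8·h[3] + 1/8·h[5]
  h[3] = 1 + 1/8·h[0] + 1/4·h[1] + 1/4·h[2] + 1/8·h[3] + 1/8·h[5]
  h[5] = 1 + 1/4·h[0] + 1/8·h[1] + 1/8·h[2] + 1/4·h[3] + 1/8·h[5]
Solving the 5×5 linear system over states ≠ 4 gives exactly h = [8206/1557, 9232/1557, 8078/1557, 1024/173, 0, 9230/1557] (h[4] = 0 is the target).

h = [5.2704, 5.9294, 5.1882, 5.9191, 0.0000, 5.9281]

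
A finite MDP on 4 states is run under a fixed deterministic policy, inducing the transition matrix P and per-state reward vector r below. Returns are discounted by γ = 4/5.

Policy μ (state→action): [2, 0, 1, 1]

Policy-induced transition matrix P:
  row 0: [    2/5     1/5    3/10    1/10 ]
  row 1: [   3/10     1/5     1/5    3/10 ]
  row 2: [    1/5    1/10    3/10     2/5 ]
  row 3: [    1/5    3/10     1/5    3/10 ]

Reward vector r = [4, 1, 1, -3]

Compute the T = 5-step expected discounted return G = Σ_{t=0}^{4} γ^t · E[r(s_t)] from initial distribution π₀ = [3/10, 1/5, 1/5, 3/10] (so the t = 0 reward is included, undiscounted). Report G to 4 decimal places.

t=0: π = [0.3000, 0.2000, 0.2000, 0.3000], E[r] = 0.7000, γ^t·E[r] = 0.700000, running G = 0.700000
t=1: π = [0.2800, 0.2100, 0.2500, 0.2600], E[r] = 0.8000, γ^t·E[r] = 0.640000, running G = 1.340000
t=2: π = [0.2770, 0.2010, 0.2530, 0.2690], E[r] = 0.7550, γ^t·E[r] = 0.483200, running G = 1.823200
t=3: π = [0.2755, 0.2016, 0.2530, 0.2699], E[r] = 0.7469, γ^t·E[r] = 0.382413, running G = 2.205613
t=4: π = [0.2753, 0.2017, 0.2529, 0.2702], E[r] = 0.7450, γ^t·E[r] = 0.305144, running G = 2.510757

G = 2.5108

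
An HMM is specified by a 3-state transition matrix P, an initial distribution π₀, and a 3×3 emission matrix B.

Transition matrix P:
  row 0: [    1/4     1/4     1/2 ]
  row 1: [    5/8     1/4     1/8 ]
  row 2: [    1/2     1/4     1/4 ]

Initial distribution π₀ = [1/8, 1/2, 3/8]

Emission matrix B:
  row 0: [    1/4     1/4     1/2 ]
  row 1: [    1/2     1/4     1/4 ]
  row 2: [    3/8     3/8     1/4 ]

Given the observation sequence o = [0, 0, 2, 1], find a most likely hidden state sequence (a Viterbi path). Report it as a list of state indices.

t=0: δ = [3.125e-02, 2.500e-01, 1.406e-01]  (obs o_0=0)
t=1: δ = [3.906e-02, 3.125e-02, 1.318e-02]  ψ = [1, 1, 2]  (obs o_1=0)
t=2: δ = [9.766e-03, 2.441e-03, 4.883e-03]  ψ = [1, 0, 0]  (obs o_2=2)
t=3: δ = [6.104e-04, 6.104e-04, 1.831e-03]  ψ = [0, 0, 0]  (obs o_3=1)
backtrack: best end state = 2; path = [1, 1, 0, 2]

path = [1, 1, 0, 2]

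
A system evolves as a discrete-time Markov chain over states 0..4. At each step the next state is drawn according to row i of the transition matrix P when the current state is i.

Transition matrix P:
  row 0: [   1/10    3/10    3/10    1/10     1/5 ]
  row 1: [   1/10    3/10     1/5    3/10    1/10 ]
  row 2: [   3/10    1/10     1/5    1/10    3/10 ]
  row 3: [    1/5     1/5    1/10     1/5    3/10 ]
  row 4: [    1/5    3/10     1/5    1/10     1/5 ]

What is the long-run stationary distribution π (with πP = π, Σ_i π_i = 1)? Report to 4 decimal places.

π = [0.1780, 0.2432, 0.2013, 0.1652, 0.2123]

Balance equations π_j = Σ_i π_i·P[i][j]:
  π_0 = 1/10·π_0 + 1/10·π_1 + 3/10·π_2 + 1/5·π_3 + 1/5·π_4
  π_1 = 3/10·π_0 + 3/10·π_1 + 1/10·π_2 + 1/5·π_3 + 3/10·π_4
  π_2 = 3/10·π_0 + 1/5·π_1 + 1/5·π_2 + 1/10·π_3 + 1/5·π_4
  π_3 = 1/10·π_0 + 3/10·π_1 + 1/10·π_2 + 1/5·π_3 + 1/10·π_4
  normalize: π_0 + π_1 + π_2 + π_3 + π_4 = 1
Solving the linear system gives exactly π = [887/4983, 404/1661, 1003/4983, 823/4983, 1058/4983].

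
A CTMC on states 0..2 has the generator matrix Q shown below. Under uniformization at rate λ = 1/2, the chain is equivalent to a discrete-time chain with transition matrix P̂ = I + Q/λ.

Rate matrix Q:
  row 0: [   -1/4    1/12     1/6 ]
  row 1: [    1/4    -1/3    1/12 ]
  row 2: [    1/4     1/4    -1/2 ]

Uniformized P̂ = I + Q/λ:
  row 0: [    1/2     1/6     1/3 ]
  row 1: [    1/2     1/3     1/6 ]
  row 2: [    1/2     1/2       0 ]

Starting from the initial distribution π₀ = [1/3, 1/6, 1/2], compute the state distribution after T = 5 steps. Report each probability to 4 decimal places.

π = [0.5000, 0.2858, 0.2142]

t=0: π = [0.3333, 0.1667, 0.5000]
t=1: π = [0.5000, 0.3611, 0.1389]
t=2: π = [0.5000, 0.2731, 0.2269]
t=3: π = [0.5000, 0.2878, 0.2122]
t=4: π = [0.5000, 0.2854, 0.2146]
t=5: π = [0.5000, 0.2858, 0.2142]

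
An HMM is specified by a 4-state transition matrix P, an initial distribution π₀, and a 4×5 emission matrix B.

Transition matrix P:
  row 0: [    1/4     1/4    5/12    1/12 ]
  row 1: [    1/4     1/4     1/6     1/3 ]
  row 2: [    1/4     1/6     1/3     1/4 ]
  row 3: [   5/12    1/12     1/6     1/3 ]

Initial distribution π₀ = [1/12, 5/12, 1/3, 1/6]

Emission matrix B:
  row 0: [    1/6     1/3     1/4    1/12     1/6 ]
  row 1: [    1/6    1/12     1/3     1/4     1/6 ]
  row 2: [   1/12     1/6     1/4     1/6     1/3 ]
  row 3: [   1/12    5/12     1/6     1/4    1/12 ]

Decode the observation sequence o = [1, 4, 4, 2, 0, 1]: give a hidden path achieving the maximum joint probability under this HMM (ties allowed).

path = [2, 2, 2, 0, 1, 3]

t=0: δ = [2.778e-02, 3.472e-02, 5.556e-02, 6.944e-02]  (obs o_0=1)
t=1: δ = [4.823e-03, 1.543e-03, 6.173e-03, 1.929e-03]  ψ = [3, 2, 2, 3]  (obs o_1=4)
t=2: δ = [2.572e-04, 2.009e-04, 6.859e-04, 1.286e-04]  ψ = [2, 0, 2, 2]  (obs o_2=4)
t=3: δ = [4.287e-05, 3.810e-05, 5.716e-05, 2.858e-05]  ψ = [2, 2, 2, 2]  (obs o_3=2)
t=4: δ = [2.381e-06, 1.786e-06, 1.588e-06, 1.191e-06]  ψ = [2, 0, 2, 2]  (obs o_4=0)
t=5: δ = [1.985e-07, 4.961e-08, 1.654e-07, 2.481e-07]  ψ = [0, 0, 0, 1]  (obs o_5=1)
backtrack: best end state = 3; path = [2, 2, 2, 0, 1, 3]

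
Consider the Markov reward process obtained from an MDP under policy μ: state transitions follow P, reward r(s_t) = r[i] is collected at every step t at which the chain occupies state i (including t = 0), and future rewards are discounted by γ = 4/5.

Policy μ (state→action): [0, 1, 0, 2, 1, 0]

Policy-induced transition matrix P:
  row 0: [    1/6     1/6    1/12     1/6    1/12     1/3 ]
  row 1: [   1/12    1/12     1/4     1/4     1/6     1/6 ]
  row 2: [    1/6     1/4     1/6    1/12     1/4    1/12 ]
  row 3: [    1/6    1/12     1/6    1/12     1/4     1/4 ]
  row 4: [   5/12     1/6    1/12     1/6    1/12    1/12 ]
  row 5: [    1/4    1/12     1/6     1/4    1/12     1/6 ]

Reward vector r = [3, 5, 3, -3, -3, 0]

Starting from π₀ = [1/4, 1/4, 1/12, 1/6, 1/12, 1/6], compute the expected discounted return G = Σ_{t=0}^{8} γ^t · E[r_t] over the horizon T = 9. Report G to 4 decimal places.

G = 4.0922

t=0: π = [0.2500, 0.2500, 0.0833, 0.1667, 0.0833, 0.1667], E[r] = 1.5000, γ^t·E[r] = 1.500000, running G = 1.500000
t=1: π = [0.1806, 0.1250, 0.1597, 0.1806, 0.1458, 0.2083], E[r] = 0.6667, γ^t·E[r] = 0.533333, running G = 2.033333
t=2: π = [0.2101, 0.1372, 0.1499, 0.1661, 0.1505, 0.1863], E[r] = 0.8160, γ^t·E[r] = 0.522222, running G = 2.555556
t=3: π = [0.2084, 0.1384, 0.1481, 0.1673, 0.1474, 0.1905], E[r] = 0.8169, γ^t·E[r] = 0.418272, running G = 2.973827
t=4: π = [0.2079, 0.1377, 0.1485, 0.1678, 0.1474, 0.1907], E[r] = 0.8119, γ^t·E[r] = 0.332553, running G = 3.306380
t=5: π = [0.2079, 0.1377, 0.1485, 0.1677, 0.1475, 0.1906], E[r] = 0.8123, γ^t·E[r] = 0.266181, running G = 3.572562
t=6: π = [0.2080, 0.1377, 0.1485, 0.1677, 0.1475, 0.1906], E[r] = 0.8124, γ^t·E[r] = 0.212975, running G = 3.785536
t=7: π = [0.2080, 0.1377, 0.1485, 0.1677, 0.1475, 0.1906], E[r] = 0.8124, γ^t·E[r] = 0.170373, running G = 3.955910
t=8: π = [0.2080, 0.1377, 0.1485, 0.1677, 0.1475, 0.1906], E[r] = 0.8124, γ^t·E[r] = 0.136299, running G = 4.092209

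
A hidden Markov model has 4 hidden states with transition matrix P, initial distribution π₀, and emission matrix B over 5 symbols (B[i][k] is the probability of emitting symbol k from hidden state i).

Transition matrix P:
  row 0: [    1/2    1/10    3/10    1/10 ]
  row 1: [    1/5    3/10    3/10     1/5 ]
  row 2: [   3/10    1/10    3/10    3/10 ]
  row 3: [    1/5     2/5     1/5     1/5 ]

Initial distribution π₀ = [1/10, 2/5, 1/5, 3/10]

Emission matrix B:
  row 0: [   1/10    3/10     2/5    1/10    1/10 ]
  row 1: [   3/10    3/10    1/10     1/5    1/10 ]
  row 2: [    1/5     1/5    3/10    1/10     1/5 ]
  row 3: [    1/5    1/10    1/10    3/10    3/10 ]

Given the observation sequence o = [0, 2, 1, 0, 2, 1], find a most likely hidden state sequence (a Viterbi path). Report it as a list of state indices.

path = [1, 0, 0, 0, 0, 0]

t=0: δ = [1.000e-02, 1.200e-01, 4.000e-02, 6.000e-02]  (obs o_0=0)
t=1: δ = [9.600e-03, 3.600e-03, 1.080e-02, 2.400e-03]  ψ = [1, 1, 1, 1]  (obs o_1=2)
t=2: δ = [1.440e-03, 3.240e-04, 6.480e-04, 3.240e-04]  ψ = [0, 1, 2, 2]  (obs o_2=1)
t=3: δ = [7.200e-05, 4.320e-05, 8.640e-05, 3.888e-05]  ψ = [0, 0, 0, 2]  (obs o_3=0)
t=4: δ = [1.440e-05, 1.555e-06, 7.776e-06, 2.592e-06]  ψ = [0, 3, 2, 2]  (obs o_4=2)
t=5: δ = [2.160e-06, 4.320e-07, 8.640e-07, 2.333e-07]  ψ = [0, 0, 0, 2]  (obs o_5=1)
backtrack: best end state = 0; path = [1, 0, 0, 0, 0, 0]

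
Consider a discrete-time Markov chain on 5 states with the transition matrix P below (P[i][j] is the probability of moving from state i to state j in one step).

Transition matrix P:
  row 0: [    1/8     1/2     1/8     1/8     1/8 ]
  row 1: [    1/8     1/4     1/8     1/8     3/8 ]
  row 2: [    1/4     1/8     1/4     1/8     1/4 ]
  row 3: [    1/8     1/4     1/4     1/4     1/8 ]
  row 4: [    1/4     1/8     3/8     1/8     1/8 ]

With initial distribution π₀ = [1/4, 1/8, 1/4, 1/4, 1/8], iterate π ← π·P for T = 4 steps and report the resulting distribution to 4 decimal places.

π = [0.1797, 0.2402, 0.2242, 0.1429, 0.2130]

t=0: π = [0.2500, 0.1250, 0.2500, 0.2500, 0.1250]
t=1: π = [0.1719, 0.2656, 0.2188, 0.1563, 0.1875]
t=2: π = [0.1758, 0.2422, 0.2188, 0.1445, 0.2188]
t=3: π = [0.1797, 0.2393, 0.2251, 0.1431, 0.2129]
t=4: π = [0.1797, 0.2402, 0.2242, 0.1429, 0.2130]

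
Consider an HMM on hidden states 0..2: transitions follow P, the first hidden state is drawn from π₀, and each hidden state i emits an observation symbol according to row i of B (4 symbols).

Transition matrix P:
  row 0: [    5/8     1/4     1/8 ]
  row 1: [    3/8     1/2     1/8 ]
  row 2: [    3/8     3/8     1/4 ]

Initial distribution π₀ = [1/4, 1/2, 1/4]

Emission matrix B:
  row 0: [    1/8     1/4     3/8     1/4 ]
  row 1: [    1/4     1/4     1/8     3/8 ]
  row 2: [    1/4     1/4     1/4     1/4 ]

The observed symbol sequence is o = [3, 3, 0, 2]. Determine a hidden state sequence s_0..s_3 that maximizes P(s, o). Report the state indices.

t=0: δ = [6.250e-02, 1.875e-01, 6.250e-02]  (obs o_0=3)
t=1: δ = [1.758e-02, 3.516e-02, 5.859e-03]  ψ = [1, 1, 1]  (obs o_1=3)
t=2: δ = [1.648e-03, 4.395e-03, 1.099e-03]  ψ = [1, 1, 1]  (obs o_2=0)
t=3: δ = [6.180e-04, 2.747e-04, 1.373e-04]  ψ = [1, 1, 1]  (obs o_3=2)
backtrack: best end state = 0; path = [1, 1, 1, 0]

path = [1, 1, 1, 0]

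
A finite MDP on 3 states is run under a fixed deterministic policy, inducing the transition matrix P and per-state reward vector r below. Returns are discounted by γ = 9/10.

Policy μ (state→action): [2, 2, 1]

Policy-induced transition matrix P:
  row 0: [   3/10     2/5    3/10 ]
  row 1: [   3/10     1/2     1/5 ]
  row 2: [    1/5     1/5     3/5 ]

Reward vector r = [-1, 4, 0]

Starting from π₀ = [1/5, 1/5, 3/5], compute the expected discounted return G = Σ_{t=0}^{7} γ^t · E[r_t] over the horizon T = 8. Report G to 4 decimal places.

t=0: π = [0.2000, 0.2000, 0.6000], E[r] = 0.6000, γ^t·E[r] = 0.600000, running G = 0.600000
t=1: π = [0.2400, 0.3000, 0.4600], E[r] = 0.9600, γ^t·E[r] = 0.864000, running G = 1.464000
t=2: π = [0.2540, 0.3380, 0.4080], E[r] = 1.0980, γ^t·E[r] = 0.889380, running G = 2.353380
t=3: π = [0.2592, 0.3522, 0.3886], E[r] = 1.1496, γ^t·E[r] = 0.838058, running G = 3.191438
t=4: π = [0.2611, 0.3575, 0.3814], E[r] = 1.1689, γ^t·E[r] = 0.766889, running G = 3.958327
t=5: π = [0.2619, 0.3595, 0.3787], E[r] = 1.1760, γ^t·E[r] = 0.694445, running G = 4.652772
t=6: π = [0.2621, 0.3602, 0.3776], E[r] = 1.1787, γ^t·E[r] = 0.626426, running G = 5.279198
t=7: π = [0.2622, 0.3605, 0.3773], E[r] = 1.1797, γ^t·E[r] = 0.564262, running G = 5.843460

G = 5.8435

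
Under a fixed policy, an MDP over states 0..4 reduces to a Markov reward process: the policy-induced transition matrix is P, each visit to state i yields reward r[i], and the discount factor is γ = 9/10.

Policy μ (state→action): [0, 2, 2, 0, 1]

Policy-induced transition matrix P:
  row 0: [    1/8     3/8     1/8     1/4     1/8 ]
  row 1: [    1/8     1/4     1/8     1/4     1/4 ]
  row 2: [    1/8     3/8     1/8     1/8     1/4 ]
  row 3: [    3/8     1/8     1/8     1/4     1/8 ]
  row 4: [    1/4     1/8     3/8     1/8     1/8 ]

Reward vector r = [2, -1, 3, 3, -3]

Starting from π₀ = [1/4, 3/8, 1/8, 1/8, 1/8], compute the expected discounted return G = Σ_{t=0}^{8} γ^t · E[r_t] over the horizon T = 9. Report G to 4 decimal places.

G = 4.2482

t=0: π = [0.2500, 0.3750, 0.1250, 0.1250, 0.1250], E[r] = 0.5000, γ^t·E[r] = 0.500000, running G = 0.500000
t=1: π = [0.1719, 0.2656, 0.1563, 0.2188, 0.1875], E[r] = 0.6406, γ^t·E[r] = 0.576563, running G = 1.076563
t=2: π = [0.2031, 0.2402, 0.1719, 0.2070, 0.1777], E[r] = 0.7695, γ^t·E[r] = 0.623320, running G = 1.699883
t=3: π = [0.1990, 0.2488, 0.1694, 0.2063, 0.1765], E[r] = 0.7468, γ^t·E[r] = 0.544436, running G = 2.244319
t=4: π = [0.1986, 0.2482, 0.1691, 0.2068, 0.1773], E[r] = 0.7449, γ^t·E[r] = 0.488731, running G = 2.733050
t=5: π = [0.1988, 0.2480, 0.1693, 0.2067, 0.1772], E[r] = 0.7463, γ^t·E[r] = 0.440676, running G = 3.173726
t=6: π = [0.1988, 0.2480, 0.1693, 0.2067, 0.1772], E[r] = 0.7461, γ^t·E[r] = 0.396489, running G = 3.570215
t=7: π = [0.1988, 0.2480, 0.1693, 0.2067, 0.1772], E[r] = 0.7461, γ^t·E[r] = 0.356836, running G = 3.927051
t=8: π = [0.1988, 0.2480, 0.1693, 0.2067, 0.1772], E[r] = 0.7461, γ^t·E[r] = 0.321156, running G = 4.248207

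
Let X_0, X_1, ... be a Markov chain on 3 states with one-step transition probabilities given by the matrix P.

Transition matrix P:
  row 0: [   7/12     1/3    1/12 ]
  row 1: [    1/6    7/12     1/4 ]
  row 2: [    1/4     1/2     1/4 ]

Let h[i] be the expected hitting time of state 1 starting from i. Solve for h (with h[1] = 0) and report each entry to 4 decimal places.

h = [2.8571, 0.0000, 2.2857]

First-step conditioning: h[1] = 0; for i ≠ 1, h[i] = 1 + Σ_k P[i][k]·h[k].
  h[0] = 1 + 7/12·h[0] + 1/12·h[2]
  h[2] = 1 + 1/4·h[0] + 1/4·h[2]
Solving the 2×2 linear system over states ≠ 1 gives exactly h = [20/7, 0, 16/7] (h[1] = 0 is the target).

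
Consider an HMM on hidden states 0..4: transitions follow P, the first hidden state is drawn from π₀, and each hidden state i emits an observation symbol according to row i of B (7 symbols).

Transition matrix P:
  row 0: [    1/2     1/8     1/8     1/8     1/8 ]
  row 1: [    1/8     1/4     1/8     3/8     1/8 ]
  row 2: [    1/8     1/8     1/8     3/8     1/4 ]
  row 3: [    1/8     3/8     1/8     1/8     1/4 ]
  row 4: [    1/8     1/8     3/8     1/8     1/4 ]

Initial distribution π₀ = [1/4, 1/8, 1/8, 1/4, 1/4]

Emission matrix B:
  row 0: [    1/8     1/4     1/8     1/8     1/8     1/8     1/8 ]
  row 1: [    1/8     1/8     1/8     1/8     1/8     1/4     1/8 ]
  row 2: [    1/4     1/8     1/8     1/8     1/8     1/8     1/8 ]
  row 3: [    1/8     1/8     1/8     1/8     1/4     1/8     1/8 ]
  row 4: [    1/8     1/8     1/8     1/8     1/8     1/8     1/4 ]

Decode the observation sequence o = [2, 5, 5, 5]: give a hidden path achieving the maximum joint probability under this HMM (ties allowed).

path = [3, 1, 3, 1]

t=0: δ = [3.125e-02, 1.562e-02, 1.562e-02, 3.125e-02, 3.125e-02]  (obs o_0=2)
t=1: δ = [1.953e-03, 2.930e-03, 1.465e-03, 7.324e-04, 9.766e-04]  ψ = [0, 3, 4, 1, 3]  (obs o_1=5)
t=2: δ = [1.221e-04, 1.831e-04, 4.578e-05, 1.373e-04, 4.578e-05]  ψ = [0, 1, 1, 1, 1]  (obs o_2=5)
t=3: δ = [7.629e-06, 1.287e-05, 2.861e-06, 8.583e-06, 4.292e-06]  ψ = [0, 3, 1, 1, 3]  (obs o_3=5)
backtrack: best end state = 1; path = [3, 1, 3, 1]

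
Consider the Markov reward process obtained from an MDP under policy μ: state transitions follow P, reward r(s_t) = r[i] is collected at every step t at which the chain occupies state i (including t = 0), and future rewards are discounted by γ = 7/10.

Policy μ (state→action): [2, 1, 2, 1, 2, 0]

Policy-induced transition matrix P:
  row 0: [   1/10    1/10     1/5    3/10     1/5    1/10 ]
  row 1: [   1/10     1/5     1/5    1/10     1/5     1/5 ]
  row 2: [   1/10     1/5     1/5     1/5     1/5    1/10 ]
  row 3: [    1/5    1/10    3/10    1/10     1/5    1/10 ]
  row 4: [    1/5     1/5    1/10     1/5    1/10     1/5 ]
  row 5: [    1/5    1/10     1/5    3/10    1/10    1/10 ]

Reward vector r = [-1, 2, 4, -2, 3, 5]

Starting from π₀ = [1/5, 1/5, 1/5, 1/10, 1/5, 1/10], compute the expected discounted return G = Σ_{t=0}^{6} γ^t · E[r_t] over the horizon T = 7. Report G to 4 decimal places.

t=0: π = [0.2000, 0.2000, 0.2000, 0.1000, 0.2000, 0.1000], E[r] = 1.9000, γ^t·E[r] = 1.900000, running G = 1.900000
t=1: π = [0.1400, 0.1600, 0.1900, 0.2000, 0.1700, 0.1400], E[r] = 1.7500, γ^t·E[r] = 1.225000, running G = 3.125000
t=2: π = [0.1510, 0.1520, 0.2030, 0.1920, 0.1690, 0.1330], E[r] = 1.7530, γ^t·E[r] = 0.858970, running G = 3.983970
t=3: π = [0.1494, 0.1524, 0.2023, 0.1940, 0.1698, 0.1321], E[r] = 1.7465, γ^t·E[r] = 0.599050, running G = 4.583020
t=4: π = [0.1496, 0.1525, 0.2024, 0.1935, 0.1698, 0.1322], E[r] = 1.7485, γ^t·E[r] = 0.419815, running G = 5.002834
t=5: π = [0.1496, 0.1525, 0.2024, 0.1936, 0.1698, 0.1322], E[r] = 1.7482, γ^t·E[r] = 0.293822, running G = 5.296657
t=6: π = [0.1496, 0.1525, 0.2024, 0.1936, 0.1698, 0.1322], E[r] = 1.7483, γ^t·E[r] = 0.205681, running G = 5.502338

G = 5.5023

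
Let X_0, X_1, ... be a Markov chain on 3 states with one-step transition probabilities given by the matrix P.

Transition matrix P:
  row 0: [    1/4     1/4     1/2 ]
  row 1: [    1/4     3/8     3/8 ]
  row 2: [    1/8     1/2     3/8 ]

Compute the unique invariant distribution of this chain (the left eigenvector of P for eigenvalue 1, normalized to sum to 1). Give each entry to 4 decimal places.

π = [0.2000, 0.4000, 0.4000]

Balance equations π_j = Σ_i π_i·P[i][j]:
  π_0 = 1/4·π_0 + 1/4·π_1 + 1/8·π_2
  π_1 = 1/4·π_0 + 3/8·π_1 + 1/2·π_2
  normalize: π_0 + π_1 + π_2 = 1
Solving the linear system gives exactly π = [1/5, 2/5, 2/5].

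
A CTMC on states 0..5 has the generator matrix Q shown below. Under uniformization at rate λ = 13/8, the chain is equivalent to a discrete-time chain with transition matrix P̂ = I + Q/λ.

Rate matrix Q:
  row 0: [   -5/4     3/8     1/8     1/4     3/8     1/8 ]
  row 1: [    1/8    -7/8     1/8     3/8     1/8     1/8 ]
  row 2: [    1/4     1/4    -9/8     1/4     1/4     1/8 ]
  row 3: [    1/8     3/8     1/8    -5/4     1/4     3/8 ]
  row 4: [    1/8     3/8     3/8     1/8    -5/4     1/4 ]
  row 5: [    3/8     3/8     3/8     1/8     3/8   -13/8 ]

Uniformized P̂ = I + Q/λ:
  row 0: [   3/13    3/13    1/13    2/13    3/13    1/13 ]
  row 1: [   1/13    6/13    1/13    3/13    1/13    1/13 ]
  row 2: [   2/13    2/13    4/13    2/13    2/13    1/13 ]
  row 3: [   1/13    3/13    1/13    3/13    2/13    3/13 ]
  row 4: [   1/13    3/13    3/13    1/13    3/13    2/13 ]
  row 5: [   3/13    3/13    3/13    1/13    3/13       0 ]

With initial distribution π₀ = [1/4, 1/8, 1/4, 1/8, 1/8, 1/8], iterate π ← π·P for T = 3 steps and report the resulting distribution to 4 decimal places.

π = [0.1255, 0.2815, 0.1562, 0.1661, 0.1640, 0.1067]

t=0: π = [0.2500, 0.1250, 0.2500, 0.1250, 0.1250, 0.1250]
t=1: π = [0.1538, 0.2404, 0.1731, 0.1538, 0.1827, 0.0962]
t=2: π = [0.1287, 0.2729, 0.1598, 0.1627, 0.1686, 0.1072]
t=3: π = [0.1255, 0.2815, 0.1562, 0.1661, 0.1640, 0.1067]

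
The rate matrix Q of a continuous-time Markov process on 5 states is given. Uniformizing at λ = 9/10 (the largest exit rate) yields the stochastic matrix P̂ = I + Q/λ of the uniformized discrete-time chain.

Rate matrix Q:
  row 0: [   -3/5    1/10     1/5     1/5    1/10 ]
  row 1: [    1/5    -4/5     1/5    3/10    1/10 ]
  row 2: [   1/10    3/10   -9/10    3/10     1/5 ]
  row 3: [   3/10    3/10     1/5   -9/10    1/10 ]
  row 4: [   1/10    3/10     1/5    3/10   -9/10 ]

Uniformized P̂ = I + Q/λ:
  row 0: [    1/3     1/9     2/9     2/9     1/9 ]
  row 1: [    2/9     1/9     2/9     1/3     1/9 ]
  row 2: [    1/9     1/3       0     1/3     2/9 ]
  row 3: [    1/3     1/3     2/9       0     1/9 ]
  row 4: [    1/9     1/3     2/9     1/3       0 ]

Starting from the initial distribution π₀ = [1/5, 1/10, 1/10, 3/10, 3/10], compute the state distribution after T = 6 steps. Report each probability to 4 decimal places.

t=0: π = [0.2000, 0.1000, 0.1000, 0.3000, 0.3000]
t=1: π = [0.2333, 0.2667, 0.2000, 0.2111, 0.0889]
t=2: π = [0.2395, 0.2222, 0.1778, 0.2370, 0.1235]
t=3: π = [0.2417, 0.2307, 0.1827, 0.2277, 0.1171]
t=4: π = [0.2411, 0.2283, 0.1816, 0.2306, 0.1184]
t=5: π = [0.2413, 0.2290, 0.1819, 0.2297, 0.1181]
t=6: π = [0.2412, 0.2288, 0.1818, 0.2300, 0.1182]

π = [0.2412, 0.2288, 0.1818, 0.2300, 0.1182]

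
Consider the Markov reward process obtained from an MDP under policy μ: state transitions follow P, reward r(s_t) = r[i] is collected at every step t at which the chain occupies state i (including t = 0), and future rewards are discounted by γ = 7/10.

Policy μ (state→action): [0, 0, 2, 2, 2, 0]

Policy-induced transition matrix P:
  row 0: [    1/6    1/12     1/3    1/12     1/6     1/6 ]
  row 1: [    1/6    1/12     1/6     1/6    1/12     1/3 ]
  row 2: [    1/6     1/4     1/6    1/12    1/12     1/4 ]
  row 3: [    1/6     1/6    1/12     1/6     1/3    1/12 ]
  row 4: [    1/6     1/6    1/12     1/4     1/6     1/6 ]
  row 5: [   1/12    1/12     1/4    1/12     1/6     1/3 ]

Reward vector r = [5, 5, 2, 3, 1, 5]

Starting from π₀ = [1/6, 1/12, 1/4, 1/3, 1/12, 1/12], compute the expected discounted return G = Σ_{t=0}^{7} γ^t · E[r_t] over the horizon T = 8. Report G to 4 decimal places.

t=0: π = [0.1667, 0.0833, 0.2500, 0.3333, 0.0833, 0.0833], E[r] = 3.2500, γ^t·E[r] = 3.250000, running G = 3.250000
t=1: π = [0.1597, 0.1597, 0.1667, 0.1319, 0.1944, 0.1875], E[r] = 3.4583, γ^t·E[r] = 2.420833, running G = 5.670833
t=2: π = [0.1510, 0.1383, 0.1817, 0.1400, 0.1615, 0.2274], E[r] = 3.5289, γ^t·E[r] = 1.729178, running G = 7.400012
t=3: π = [0.1477, 0.1387, 0.1857, 0.1334, 0.1633, 0.2311], E[r] = 3.5228, γ^t·E[r] = 1.208307, running G = 8.608319
t=4: π = [0.1474, 0.1390, 0.1858, 0.1332, 0.1619, 0.2327], E[r] = 3.5286, γ^t·E[r] = 0.847216, running G = 9.455535
t=5: π = [0.1473, 0.1389, 0.1860, 0.1330, 0.1618, 0.2330], E[r] = 3.5287, γ^t·E[r] = 0.593067, running G = 10.048603
t=6: π = [0.1473, 0.1389, 0.1861, 0.1330, 0.1618, 0.2331], E[r] = 3.5289, γ^t·E[r] = 0.415168, running G = 10.463771
t=7: π = [0.1472, 0.1389, 0.1861, 0.1329, 0.1617, 0.2331], E[r] = 3.5289, γ^t·E[r] = 0.290621, running G = 10.754391

G = 10.7544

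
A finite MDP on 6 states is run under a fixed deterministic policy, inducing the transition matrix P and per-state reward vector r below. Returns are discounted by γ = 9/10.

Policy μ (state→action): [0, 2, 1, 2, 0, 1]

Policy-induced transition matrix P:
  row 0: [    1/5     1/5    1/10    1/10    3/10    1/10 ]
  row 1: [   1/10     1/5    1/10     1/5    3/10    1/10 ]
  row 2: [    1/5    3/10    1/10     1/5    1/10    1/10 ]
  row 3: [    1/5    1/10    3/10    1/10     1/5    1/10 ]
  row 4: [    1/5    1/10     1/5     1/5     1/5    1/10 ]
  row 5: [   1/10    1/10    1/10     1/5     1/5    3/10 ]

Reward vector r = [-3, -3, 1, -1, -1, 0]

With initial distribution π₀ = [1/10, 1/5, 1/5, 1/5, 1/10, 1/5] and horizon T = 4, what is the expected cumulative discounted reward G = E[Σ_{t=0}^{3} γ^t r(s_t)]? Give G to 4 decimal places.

t=0: π = [0.1000, 0.2000, 0.2000, 0.2000, 0.1000, 0.2000], E[r] = -1.0000, γ^t·E[r] = -1.000000, running G = -1.000000
t=1: π = [0.1600, 0.1700, 0.1500, 0.1700, 0.2100, 0.1400], E[r] = -1.2200, γ^t·E[r] = -1.098000, running G = -2.098000
t=2: π = [0.1690, 0.1630, 0.1550, 0.1670, 0.2180, 0.1280], E[r] = -1.2260, γ^t·E[r] = -0.993060, running G = -3.091060
t=3: π = [0.1709, 0.1642, 0.1552, 0.1664, 0.2177, 0.1256], E[r] = -1.2342, γ^t·E[r] = -0.899732, running G = -3.990792

G = -3.9908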